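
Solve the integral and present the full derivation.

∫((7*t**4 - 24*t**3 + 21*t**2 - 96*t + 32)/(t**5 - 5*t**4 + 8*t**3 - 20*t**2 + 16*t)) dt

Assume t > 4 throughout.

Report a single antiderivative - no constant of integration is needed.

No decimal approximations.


Step 1. Decompose ∫((7*t**4 - 24*t**3 + 21*t**2 - 96*t + 32)/(t**5 - 5*t**4 + 8*t**3 - 20*t**2 + 16*t)) dt by partial fractions, (7*t**4 - 24*t**3 + 21*t**2 - 96*t + 32)/(t**5 - 5*t**4 + 8*t**3 - 20*t**2 + 16*t) = 3/(t**2 + 4) + 4/(t - 1) + 1/(t - 4) + 2/t: now ∫(2/t) dt + ∫(1/(t - 4)) dt + ∫(4/(t - 1)) dt + ∫(3/(t**2 + 4)) dt.
Step 2. Evaluate the standard form [assuming t > 1]: now 4*log(t - 1) + ∫(2/t) dt + ∫(1/(t - 4)) dt + ∫(3/(t**2 + 4)) dt.
Step 3. Evaluate the standard form [assuming t > 4]: now log(t - 4) + 4*log(t - 1) + ∫(2/t) dt + ∫(3/(t**2 + 4)) dt.
Step 4. Evaluate the standard form [assuming t > 0]: now 2*log(t) + log(t - 4) + 4*log(t - 1) + ∫(3/(t**2 + 4)) dt.
Step 5. Evaluate the standard form: now 2*log(t) + log(t - 4) + 4*log(t - 1) + 3*atan(t/2)/2.
Answer: 2*log(t) + log(t - 4) + 4*log(t - 1) + 3*atan(t/2)/2.


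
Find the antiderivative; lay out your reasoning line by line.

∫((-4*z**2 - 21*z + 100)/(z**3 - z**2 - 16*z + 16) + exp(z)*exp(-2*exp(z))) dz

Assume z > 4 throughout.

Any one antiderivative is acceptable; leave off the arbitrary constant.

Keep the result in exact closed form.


Step 1. Rewrite: now ∫((-4*z**2 - 21*z + 100)/(z**3 - z**2 - 16*z + 16)) dz + ∫(exp(z)*exp(-2*exp(z))) dz.
Step 2. Substitute u = exp(z), turning ∫(exp(z)*exp(-2*exp(z))) dz into ∫(exp(-2*u)) du: now ∫((-4*z**2 - 21*z + 100)/(z**3 - z**2 - 16*z + 16)) dz + ∫(exp(-2*u)) du.
Step 3. Evaluate the standard form: now ∫((-4*z**2 - 21*z + 100)/(z**3 - z**2 - 16*z + 16)) dz - exp(-2*u)/2.
Step 4. Substitute back u = exp(z): now ∫((-4*z**2 - 21*z + 100)/(z**3 - z**2 - 16*z + 16)) dz - exp(-2*exp(z))/2.
Step 5. Decompose ∫((-4*z**2 - 21*z + 100)/(z**3 - z**2 - 16*z + 16)) dz by partial fractions, (-4*z**2 - 21*z + 100)/(z**3 - z**2 - 16*z + 16) = 3/(z + 4) - 5/(z - 1) - 2/(z - 4): now ∫(-2/(z - 4)) dz + ∫(-5/(z - 1)) dz + ∫(3/(z + 4)) dz - exp(-2*exp(z))/2.
Step 6. Evaluate the standard form [assuming z > 4]: now -2*log(z - 4) + ∫(-5/(z - 1)) dz + ∫(3/(z + 4)) dz - exp(-2*exp(z))/2.
Step 7. Evaluate the standard form [assuming z > 1]: now -2*log(z - 4) - 5*log(z - 1) + ∫(3/(z + 4)) dz - exp(-2*exp(z))/2.
Step 8. Evaluate the standard form [assuming z > -4]: now -2*log(z - 4) - 5*log(z - 1) + 3*log(z + 4) - exp(-2*exp(z))/2.
Answer: -2*log(z - 4) - 5*log(z - 1) + 3*log(z + 4) - exp(-2*exp(z))/2.


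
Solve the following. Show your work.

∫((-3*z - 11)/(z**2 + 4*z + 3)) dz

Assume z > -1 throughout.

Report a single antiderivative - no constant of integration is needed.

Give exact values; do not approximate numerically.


Step 1. Decompose ∫((-3*z - 11)/(z**2 + 4*z + 3)) dz by partial fractions, (-3*z - 11)/(z**2 + 4*z + 3) = 1/(z + 3) - 4/(z + 1): now ∫(-4/(z + 1)) dz + ∫(1/(z + 3)) dz.
Step 2. Evaluate the standard form [assuming z > -3]: now log(z + 3) + ∫(-4/(z + 1)) dz.
Step 3. Evaluate the standard form [assuming z > -1]: now -4*log(z + 1) + log(z + 3).
Answer: -4*log(z + 1) + log(z + 3).


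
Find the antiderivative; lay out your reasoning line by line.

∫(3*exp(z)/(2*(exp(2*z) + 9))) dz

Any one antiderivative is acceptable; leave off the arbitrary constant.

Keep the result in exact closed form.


Step 1. Substitute u = exp(z), turning ∫(3*exp(z)/(2*(exp(2*z) + 9))) dz into ∫(3/(2*(u**2 + 9))) du: now ∫(3/(2*(u**2 + 9))) du.
Step 2. Evaluate the standard form: now atan(u/3)/2.
Step 3. Substitute back u = exp(z): now atan(exp(z)/3)/2.
Answer: atan(exp(z)/3)/2.


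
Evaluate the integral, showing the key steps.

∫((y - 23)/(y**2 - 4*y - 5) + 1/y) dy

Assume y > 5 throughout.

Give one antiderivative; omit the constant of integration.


Step 1. Rewrite: now ∫(1/y) dy + ∫((y - 23)/(y**2 - 4*y - 5)) dy.
Step 2. Decompose ∫((y - 23)/(y**2 - 4*y - 5)) dy by partial fractions, (y - 23)/(y**2 - 4*y - 5) = 4/(y + 1) - 3/(y - 5): now ∫(1/y) dy + ∫(-3/(y - 5)) dy + ∫(4/(y + 1)) dy.
Step 3. Evaluate the standard form [assuming y > 5]: now -3*log(y - 5) + ∫(1/y) dy + ∫(4/(y + 1)) dy.
Step 4. Evaluate the standard form [assuming y > -1]: now -3*log(y - 5) + 4*log(y + 1) + ∫(1/y) dy.
Step 5. Evaluate the standard form [assuming y > 0]: now log(y) - 3*log(y - 5) + 4*log(y + 1).
Answer: log(y) - 3*log(y - 5) + 4*log(y + 1).


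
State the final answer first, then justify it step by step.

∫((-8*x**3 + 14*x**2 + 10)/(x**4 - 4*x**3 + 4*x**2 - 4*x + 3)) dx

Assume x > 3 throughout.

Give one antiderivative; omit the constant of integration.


The answer is -4*log(x - 3) - 4*log(x - 1) - 2*atan(x).
Step 1. Decompose ∫((-8*x**3 + 14*x**2 + 10)/(x**4 - 4*x**3 + 4*x**2 - 4*x + 3)) dx by partial fractions, (-8*x**3 + 14*x**2 + 10)/(x**4 - 4*x**3 + 4*x**2 - 4*x + 3) = -2/(x**2 + 1) - 4/(x - 1) - 4/(x - 3): now ∫(-4/(x - 3)) dx + ∫(-4/(x - 1)) dx + ∫(-2/(x**2 + 1)) dx.
Step 2. Evaluate the standard form [assuming x > 3]: now -4*log(x - 3) + ∫(-4/(x - 1)) dx + ∫(-2/(x**2 + 1)) dx.
Step 3. Evaluate the standard form [assuming x > 1]: now -4*log(x - 3) - 4*log(x - 1) + ∫(-2/(x**2 + 1)) dx.
Step 4. Evaluate the standard form: now -4*log(x - 3) - 4*log(x - 1) - 2*atan(x).
Answer: -4*log(x - 3) - 4*log(x - 1) - 2*atan(x).


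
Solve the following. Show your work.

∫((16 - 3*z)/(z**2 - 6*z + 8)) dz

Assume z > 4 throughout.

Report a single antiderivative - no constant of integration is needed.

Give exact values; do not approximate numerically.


Step 1. Decompose ∫((16 - 3*z)/(z**2 - 6*z + 8)) dz by partial fractions, (16 - 3*z)/(z**2 - 6*z + 8) = -5/(z - 2) + 2/(z - 4): now ∫(2/(z - 4)) dz + ∫(-5/(z - 2)) dz.
Step 2. Evaluate the standard form [assuming z > 4]: now 2*log(z - 4) + ∫(-5/(z - 2)) dz.
Step 3. Evaluate the standard form [assuming z > 2]: now 2*log(z - 4) - 5*log(z - 2).
Answer: 2*log(z - 4) - 5*log(z - 2).


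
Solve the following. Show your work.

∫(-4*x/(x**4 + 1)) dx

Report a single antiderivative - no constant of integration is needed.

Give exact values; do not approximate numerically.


Step 1. Substitute u = x**2, turning ∫(-4*x/(x**4 + 1)) dx into ∫(-2/(u**2 + 1)) du: now ∫(-2/(u**2 + 1)) du.
Step 2. Evaluate the standard form: now -2*atan(u).
Step 3. Substitute back u = x**2: now -2*atan(x**2).
Answer: -2*atan(x**2).


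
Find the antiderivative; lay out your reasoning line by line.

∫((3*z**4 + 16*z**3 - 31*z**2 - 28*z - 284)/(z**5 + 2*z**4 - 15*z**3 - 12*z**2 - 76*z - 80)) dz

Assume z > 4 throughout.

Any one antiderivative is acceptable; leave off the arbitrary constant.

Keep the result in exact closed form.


Step 1. Decompose ∫((3*z**4 + 16*z**3 - 31*z**2 - 28*z - 284)/(z**5 + 2*z**4 - 15*z**3 - 12*z**2 - 76*z - 80)) dz by partial fractions, (3*z**4 + 16*z**3 - 31*z**2 - 28*z - 284)/(z**5 + 2*z**4 - 15*z**3 - 12*z**2 - 76*z - 80) = 4/(z**2 + 4) - 1/(z + 5) + 3/(z + 1) + 1/(z - 4): now ∫(1/(z - 4)) dz + ∫(3/(z + 1)) dz + ∫(-1/(z + 5)) dz + ∫(4/(z**2 + 4)) dz.
Step 2. Evaluate the standard form [assuming z > 4]: now log(z - 4) + ∫(3/(z + 1)) dz + ∫(-1/(z + 5)) dz + ∫(4/(z**2 + 4)) dz.
Step 3. Evaluate the standard form [assuming z > -1]: now log(z - 4) + 3*log(z + 1) + ∫(-1/(z + 5)) dz + ∫(4/(z**2 + 4)) dz.
Step 4. Evaluate the standard form [assuming z > -5]: now log(z - 4) + 3*log(z + 1) - log(z + 5) + ∫(4/(z**2 + 4)) dz.
Step 5. Evaluate the standard form: now log(z - 4) + 3*log(z + 1) - log(z + 5) + 2*atan(z/2).
Answer: log(z - 4) + 3*log(z + 1) - log(z + 5) + 2*atan(z/2).


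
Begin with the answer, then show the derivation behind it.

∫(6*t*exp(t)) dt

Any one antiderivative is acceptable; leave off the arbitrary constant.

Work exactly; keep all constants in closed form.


The answer is 6*t*exp(t) - 6*exp(t).
Step 1. Integrate ∫(6*t*exp(t)) dt by parts with u = t, dv = (6*exp(t)) dt, so v = 6*exp(t): now 6*t*exp(t) + ∫(-6*exp(t)) dt.
Step 2. Evaluate the standard form: now 6*t*exp(t) - 6*exp(t).
Answer: 6*t*exp(t) - 6*exp(t).


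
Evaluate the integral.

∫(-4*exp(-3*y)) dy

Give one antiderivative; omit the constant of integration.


Answer: 4*exp(-3*y)/3.


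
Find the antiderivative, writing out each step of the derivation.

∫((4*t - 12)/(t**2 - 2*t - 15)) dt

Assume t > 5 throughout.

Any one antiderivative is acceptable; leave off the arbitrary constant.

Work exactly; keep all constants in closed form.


Step 1. Decompose ∫((4*t - 12)/(t**2 - 2*t - 15)) dt by partial fractions, (4*t - 12)/(t**2 - 2*t - 15) = 3/(t + 3) + 1/(t - 5): now ∫(1/(t - 5)) dt + ∫(3/(t + 3)) dt.
Step 2. Evaluate the standard form [assuming t > 5]: now log(t - 5) + ∫(3/(t + 3)) dt.
Step 3. Evaluate the standard form [assuming t > -3]: now log(t - 5) + 3*log(t + 3).
Answer: log(t - 5) + 3*log(t + 3).


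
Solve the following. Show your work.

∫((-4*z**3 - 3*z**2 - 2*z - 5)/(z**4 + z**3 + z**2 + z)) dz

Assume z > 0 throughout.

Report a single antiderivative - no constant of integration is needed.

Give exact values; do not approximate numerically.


Step 1. Decompose ∫((-4*z**3 - 3*z**2 - 2*z - 5)/(z**4 + z**3 + z**2 + z)) dz by partial fractions, (-4*z**3 - 3*z**2 - 2*z - 5)/(z**4 + z**3 + z**2 + z) = 2/(z**2 + 1) + 1/(z + 1) - 5/z: now ∫(-5/z) dz + ∫(1/(z + 1)) dz + ∫(2/(z**2 + 1)) dz.
Step 2. Evaluate the standard form [assuming z > 0]: now -5*log(z) + ∫(1/(z + 1)) dz + ∫(2/(z**2 + 1)) dz.
Step 3. Evaluate the standard form [assuming z > -1]: now -5*log(z) + log(z + 1) + ∫(2/(z**2 + 1)) dz.
Step 4. Evaluate the standard form: now -5*log(z) + log(z + 1) + 2*atan(z).
Answer: -5*log(z) + log(z + 1) + 2*atan(z).


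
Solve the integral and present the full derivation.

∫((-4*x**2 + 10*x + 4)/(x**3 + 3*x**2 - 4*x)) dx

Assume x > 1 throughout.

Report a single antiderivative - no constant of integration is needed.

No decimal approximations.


Step 1. Decompose ∫((-4*x**2 + 10*x + 4)/(x**3 + 3*x**2 - 4*x)) dx by partial fractions, (-4*x**2 + 10*x + 4)/(x**3 + 3*x**2 - 4*x) = -5/(x + 4) + 2/(x - 1) - 1/x: now ∫(-1/x) dx + ∫(2/(x - 1)) dx + ∫(-5/(x + 4)) dx.
Step 2. Evaluate the standard form [assuming x > 1]: now 2*log(x - 1) + ∫(-1/x) dx + ∫(-5/(x + 4)) dx.
Step 3. Evaluate the standard form [assuming x > -4]: now 2*log(x - 1) - 5*log(x + 4) + ∫(-1/x) dx.
Step 4. Evaluate the standard form [assuming x > 0]: now -log(x) + 2*log(x - 1) - 5*log(x + 4).
Answer: -log(x) + 2*log(x - 1) - 5*log(x + 4).


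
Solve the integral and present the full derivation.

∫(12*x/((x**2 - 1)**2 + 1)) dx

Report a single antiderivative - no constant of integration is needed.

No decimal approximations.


Step 1. Substitute u = x**2 - 1, turning ∫(12*x/((x**2 - 1)**2 + 1)) dx into ∫(6/(u**2 + 1)) du: now ∫(6/(u**2 + 1)) du.
Step 2. Evaluate the standard form: now 6*atan(u).
Step 3. Substitute back u = x**2 - 1: now 6*atan(x**2 - 1).
Answer: 6*atan(x**2 - 1).


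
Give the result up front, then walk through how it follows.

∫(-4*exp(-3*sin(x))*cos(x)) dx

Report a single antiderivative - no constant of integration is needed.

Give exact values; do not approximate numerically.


The answer is 4*exp(-3*sin(x))/3.
Step 1. Substitute u = sin(x), turning ∫(-4*exp(-3*sin(x))*cos(x)) dx into ∫(-4*exp(-3*u)) du: now ∫(-4*exp(-3*u)) du.
Step 2. Evaluate the standard form: now 4*exp(-3*u)/3.
Step 3. Substitute back u = sin(x): now 4*exp(-3*sin(x))/3.
Answer: 4*exp(-3*sin(x))/3.


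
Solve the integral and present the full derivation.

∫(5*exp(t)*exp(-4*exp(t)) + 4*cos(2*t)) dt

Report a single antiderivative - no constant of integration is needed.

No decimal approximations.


Step 1. Rewrite: now ∫(5*exp(t)*exp(-4*exp(t))) dt + ∫(4*cos(2*t)) dt.
Step 2. Evaluate the standard form: now 2*sin(2*t) + ∫(5*exp(t)*exp(-4*exp(t))) dt.
Step 3. Substitute u = exp(t), turning ∫(5*exp(t)*exp(-4*exp(t))) dt into ∫(5*exp(-4*u)) du: now 2*sin(2*t) + ∫(5*exp(-4*u)) du.
Step 4. Evaluate the standard form: now 2*sin(2*t) - 5*exp(-4*u)/4.
Step 5. Substitute back u = exp(t): now 2*sin(2*t) - 5*exp(-4*exp(t))/4.
Answer: 2*sin(2*t) - 5*exp(-4*exp(t))/4.


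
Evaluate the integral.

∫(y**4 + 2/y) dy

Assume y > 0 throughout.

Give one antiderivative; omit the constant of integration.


Answer: y**5/5 + 2*log(y).


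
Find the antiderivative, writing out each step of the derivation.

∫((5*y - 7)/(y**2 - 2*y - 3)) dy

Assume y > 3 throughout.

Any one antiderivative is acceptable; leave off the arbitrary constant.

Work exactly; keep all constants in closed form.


Step 1. Decompose ∫((5*y - 7)/(y**2 - 2*y - 3)) dy by partial fractions, (5*y - 7)/(y**2 - 2*y - 3) = 3/(y + 1) + 2/(y - 3): now ∫(2/(y - 3)) dy + ∫(3/(y + 1)) dy.
Step 2. Evaluate the standard form [assuming y > 3]: now 2*log(y - 3) + ∫(3/(y + 1)) dy.
Step 3. Evaluate the standard form [assuming y > -1]: now 2*log(y - 3) + 3*log(y + 1).
Answer: 2*log(y - 3) + 3*log(y + 1).


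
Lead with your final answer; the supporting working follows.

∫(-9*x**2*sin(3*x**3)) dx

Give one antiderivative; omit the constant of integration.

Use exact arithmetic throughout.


The answer is cos(3*x**3).
Step 1. Substitute u = x**3, turning ∫(-9*x**2*sin(3*x**3)) dx into ∫(-3*sin(3*u)) du: now ∫(-3*sin(3*u)) du.
Step 2. Evaluate the standard form: now cos(3*u).
Step 3. Substitute back u = x**3: now cos(3*x**3).
Answer: cos(3*x**3).


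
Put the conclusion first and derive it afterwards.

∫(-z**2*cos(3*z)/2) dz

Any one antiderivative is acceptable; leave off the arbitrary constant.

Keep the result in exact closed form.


The answer is -z**2*sin(3*z)/6 - z*cos(3*z)/9 + sin(3*z)/27.
Step 1. Integrate ∫(-z**2*cos(3*z)/2) dz by parts with u = z**2, dv = (-cos(3*z)/2) dz, so v = -sin(3*z)/6: now -z**2*sin(3*z)/6 + ∫(z*sin(3*z)/3) dz.
Step 2. Integrate ∫(z*sin(3*z)/3) dz by parts with u = z, dv = (sin(3*z)/3) dz, so v = -cos(3*z)/9: now -z**2*sin(3*z)/6 - z*cos(3*z)/9 + ∫(cos(3*z)/9) dz.
Step 3. Evaluate the standard form: now -z**2*sin(3*z)/6 - z*cos(3*z)/9 + sin(3*z)/27.
Answer: -z**2*sin(3*z)/6 - z*cos(3*z)/9 + sin(3*z)/27.


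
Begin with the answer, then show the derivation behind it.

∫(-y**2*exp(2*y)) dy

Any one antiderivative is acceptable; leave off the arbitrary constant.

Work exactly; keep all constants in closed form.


The answer is -y**2*exp(2*y)/2 + y*exp(2*y)/2 - exp(2*y)/4.
Step 1. Integrate ∫(-y**2*exp(2*y)) dy by parts with u = y**2, dv = (-exp(2*y)) dy, so v = -exp(2*y)/2: now -y**2*exp(2*y)/2 + ∫(y*exp(2*y)) dy.
Step 2. Integrate ∫(y*exp(2*y)) dy by parts with u = y, dv = (exp(2*y)) dy, so v = exp(2*y)/2: now -y**2*exp(2*y)/2 + y*exp(2*y)/2 + ∫(-exp(2*y)/2) dy.
Step 3. Evaluate the standard form: now -y**2*exp(2*y)/2 + y*exp(2*y)/2 - exp(2*y)/4.
Answer: -y**2*exp(2*y)/2 + y*exp(2*y)/2 - exp(2*y)/4.


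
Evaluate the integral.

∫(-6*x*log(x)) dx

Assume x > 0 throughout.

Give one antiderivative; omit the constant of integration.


Answer: -3*x**2*log(x) + 3*x**2/2.


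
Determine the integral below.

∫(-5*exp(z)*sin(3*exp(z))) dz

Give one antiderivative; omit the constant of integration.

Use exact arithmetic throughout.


Answer: 5*cos(3*exp(z))/3.


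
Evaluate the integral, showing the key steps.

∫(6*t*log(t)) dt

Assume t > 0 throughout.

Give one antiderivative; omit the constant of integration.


Step 1. Integrate ∫(6*t*log(t)) dt by parts with u = log(t), dv = (6*t) dt, so v = 3*t**2 [assuming t > 0]: now 3*t**2*log(t) + ∫(-3*t) dt.
Step 2. Evaluate the standard form: now 3*t**2*log(t) - 3*t**2/2.
Answer: 3*t**2*log(t) - 3*t**2/2.


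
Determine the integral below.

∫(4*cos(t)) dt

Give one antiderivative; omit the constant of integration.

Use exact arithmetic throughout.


Answer: 4*sin(t).


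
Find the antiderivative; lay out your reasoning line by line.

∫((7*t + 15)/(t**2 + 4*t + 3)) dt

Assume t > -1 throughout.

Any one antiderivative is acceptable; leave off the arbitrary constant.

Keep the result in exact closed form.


Step 1. Decompose ∫((7*t + 15)/(t**2 + 4*t + 3)) dt by partial fractions, (7*t + 15)/(t**2 + 4*t + 3) = 3/(t + 3) + 4/(t + 1): now ∫(4/(t + 1)) dt + ∫(3/(t + 3)) dt.
Step 2. Evaluate the standard form [assuming t > -3]: now 3*log(t + 3) + ∫(4/(t + 1)) dt.
Step 3. Evaluate the standard form [assuming t > -1]: now 4*log(t + 1) + 3*log(t + 3).
Answer: 4*log(t + 1) + 3*log(t + 3).


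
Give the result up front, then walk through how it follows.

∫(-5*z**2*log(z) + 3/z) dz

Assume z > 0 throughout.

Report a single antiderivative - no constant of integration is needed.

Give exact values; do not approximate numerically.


The answer is -5*z**3*log(z)/3 + 5*z**3/9 + 3*log(z).
Step 1. Rewrite: now ∫(3/z) dz + ∫(-5*z**2*log(z)) dz.
Step 2. Integrate ∫(-5*z**2*log(z)) dz by parts with u = log(z), dv = (-5*z**2) dz, so v = -5*z**3/3 [assuming z > 0]: now -5*z**3*log(z)/3 + ∫(3/z) dz + ∫(5*z**2/3) dz.
Step 3. Evaluate the standard form: now -5*z**3*log(z)/3 + 5*z**3/9 + ∫(3/z) dz.
Step 4. Evaluate the standard form [assuming z > 0]: now -5*z**3*log(z)/3 + 5*z**3/9 + 3*log(z).
Answer: -5*z**3*log(z)/3 + 5*z**3/9 + 3*log(z).


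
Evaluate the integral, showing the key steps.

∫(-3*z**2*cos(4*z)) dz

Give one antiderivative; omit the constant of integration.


Step 1. Integrate ∫(-3*z**2*cos(4*z)) dz by parts with u = z**2, dv = (-3*cos(4*z)) dz, so v = -3*sin(4*z)/4: now -3*z**2*sin(4*z)/4 + ∫(3*z*sin(4*z)/2) dz.
Step 2. Integrate ∫(3*z*sin(4*z)/2) dz by parts with u = z, dv = (3*sin(4*z)/2) dz, so v = -3*cos(4*z)/8: now -3*z**2*sin(4*z)/4 - 3*z*cos(4*z)/8 + ∫(3*cos(4*z)/8) dz.
Step 3. Evaluate the standard form: now -3*z**2*sin(4*z)/4 - 3*z*cos(4*z)/8 + 3*sin(4*z)/32.
Answer: -3*z**2*sin(4*z)/4 - 3*z*cos(4*z)/8 + 3*sin(4*z)/32.


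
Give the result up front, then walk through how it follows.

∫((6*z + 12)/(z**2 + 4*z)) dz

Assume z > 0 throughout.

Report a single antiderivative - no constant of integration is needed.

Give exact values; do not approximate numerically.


The answer is 3*log(z) + 3*log(z + 4).
Step 1. Decompose ∫((6*z + 12)/(z**2 + 4*z)) dz by partial fractions, (6*z + 12)/(z**2 + 4*z) = 3/(z + 4) + 3/z: now ∫(3/z) dz + ∫(3/(z + 4)) dz.
Step 2. Evaluate the standard form [assuming z > -4]: now 3*log(z + 4) + ∫(3/z) dz.
Step 3. Evaluate the standard form [assuming z > 0]: now 3*log(z) + 3*log(z + 4).
Answer: 3*log(z) + 3*log(z + 4).


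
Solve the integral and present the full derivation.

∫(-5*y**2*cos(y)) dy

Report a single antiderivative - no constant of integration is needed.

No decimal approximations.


Step 1. Integrate ∫(-5*y**2*cos(y)) dy by parts with u = y**2, dv = (-5*cos(y)) dy, so v = -5*sin(y): now -5*y**2*sin(y) + ∫(10*y*sin(y)) dy.
Step 2. Integrate ∫(10*y*sin(y)) dy by parts with u = y, dv = (10*sin(y)) dy, so v = -10*cos(y): now -5*y**2*sin(y) - 10*y*cos(y) + ∫(10*cos(y)) dy.
Step 3. Evaluate the standard form: now -5*y**2*sin(y) - 10*y*cos(y) + 10*sin(y).
Answer: -5*y**2*sin(y) - 10*y*cos(y) + 10*sin(y).


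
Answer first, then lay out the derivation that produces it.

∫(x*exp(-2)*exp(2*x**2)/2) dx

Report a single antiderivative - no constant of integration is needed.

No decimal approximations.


The answer is exp(2*x**2 - 2)/8.
Step 1. Substitute u = x**2 - 1, turning ∫(x*exp(-2)*exp(2*x**2)/2) dx into ∫(exp(2*u)/4) du: now ∫(exp(2*u)/4) du.
Step 2. Evaluate the standard form: now exp(2*u)/8.
Step 3. Substitute back u = x**2 - 1: now exp(2*x**2 - 2)/8.
Answer: exp(2*x**2 - 2)/8.


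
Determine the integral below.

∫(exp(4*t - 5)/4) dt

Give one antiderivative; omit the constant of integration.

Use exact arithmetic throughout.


Answer: exp(4*t - 5)/16.


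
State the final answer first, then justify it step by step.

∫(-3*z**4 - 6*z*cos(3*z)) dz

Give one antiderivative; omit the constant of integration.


The answer is -3*z**5/5 - 2*z*sin(3*z) - 2*cos(3*z)/3.
Step 1. Rewrite: now ∫(-3*z**4) dz + ∫(-6*z*cos(3*z)) dz.
Step 2. Integrate ∫(-6*z*cos(3*z)) dz by parts with u = z, dv = (-6*cos(3*z)) dz, so v = -2*sin(3*z): now -2*z*sin(3*z) + ∫(-3*z**4) dz + ∫(2*sin(3*z)) dz.
Step 3. Evaluate the standard form: now -2*z*sin(3*z) - 2*cos(3*z)/3 + ∫(-3*z**4) dz.
Step 4. Evaluate the standard form: now -3*z**5/5 - 2*z*sin(3*z) - 2*cos(3*z)/3.
Answer: -3*z**5/5 - 2*z*sin(3*z) - 2*cos(3*z)/3.


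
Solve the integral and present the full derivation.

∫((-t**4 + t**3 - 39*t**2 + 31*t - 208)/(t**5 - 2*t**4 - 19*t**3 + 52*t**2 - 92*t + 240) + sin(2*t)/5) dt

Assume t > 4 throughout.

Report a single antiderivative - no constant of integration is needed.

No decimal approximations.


Step 1. Rewrite: now ∫((-t**4 + t**3 - 39*t**2 + 31*t - 208)/(t**5 - 2*t**4 - 19*t**3 + 52*t**2 - 92*t + 240)) dt + ∫(sin(2*t)/5) dt.
Step 2. Decompose ∫((-t**4 + t**3 - 39*t**2 + 31*t - 208)/(t**5 - 2*t**4 - 19*t**3 + 52*t**2 - 92*t + 240)) dt by partial fractions, (-t**4 + t**3 - 39*t**2 + 31*t - 208)/(t**5 - 2*t**4 - 19*t**3 + 52*t**2 - 92*t + 240) = -1/(t**2 + 4) - 1/(t + 5) + 5/(t - 3) - 5/(t - 4): now ∫(-5/(t - 4)) dt + ∫(5/(t - 3)) dt + ∫(-1/(t + 5)) dt + ∫(-1/(t**2 + 4)) dt + ∫(sin(2*t)/5) dt.
Step 3. Evaluate the standard form [assuming t > 3]: now 5*log(t - 3) + ∫(-5/(t - 4)) dt + ∫(-1/(t + 5)) dt + ∫(-1/(t**2 + 4)) dt + ∫(sin(2*t)/5) dt.
Step 4. Evaluate the standard form [assuming t > -5]: now 5*log(t - 3) - log(t + 5) + ∫(-5/(t - 4)) dt + ∫(-1/(t**2 + 4)) dt + ∫(sin(2*t)/5) dt.
Step 5. Evaluate the standard form [assuming t > 4]: now -5*log(t - 4) + 5*log(t - 3) - log(t + 5) + ∫(-1/(t**2 + 4)) dt + ∫(sin(2*t)/5) dt.
Step 6. Evaluate the standard form: now -5*log(t - 4) + 5*log(t - 3) - log(t + 5) - atan(t/2)/2 + ∫(sin(2*t)/5) dt.
Step 7. Evaluate the standard form: now -5*log(t - 4) + 5*log(t - 3) - log(t + 5) - cos(2*t)/10 - atan(t/2)/2.
Answer: -5*log(t - 4) + 5*log(t - 3) - log(t + 5) - cos(2*t)/10 - atan(t/2)/2.


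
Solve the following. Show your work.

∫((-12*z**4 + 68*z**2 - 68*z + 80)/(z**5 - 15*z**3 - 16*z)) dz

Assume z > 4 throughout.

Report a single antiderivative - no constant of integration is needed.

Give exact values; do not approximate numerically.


Step 1. Decompose ∫((-12*z**4 + 68*z**2 - 68*z + 80)/(z**5 - 15*z**3 - 16*z)) dz by partial fractions, (-12*z**4 + 68*z**2 - 68*z + 80)/(z**5 - 15*z**3 - 16*z) = 4/(z**2 + 1) - 3/(z + 4) - 4/(z - 4) - 5/z: now ∫(-5/z) dz + ∫(-4/(z - 4)) dz + ∫(-3/(z + 4)) dz + ∫(4/(z**2 + 1)) dz.
Step 2. Evaluate the standard form [assuming z > 4]: now -4*log(z - 4) + ∫(-5/z) dz + ∫(-3/(z + 4)) dz + ∫(4/(z**2 + 1)) dz.
Step 3. Evaluate the standard form [assuming z > -4]: now -4*log(z - 4) - 3*log(z + 4) + ∫(-5/z) dz + ∫(4/(z**2 + 1)) dz.
Step 4. Evaluate the standard form [assuming z > 0]: now -5*log(z) - 4*log(z - 4) - 3*log(z + 4) + ∫(4/(z**2 + 1)) dz.
Step 5. Evaluate the standard form: now -5*log(z) - 4*log(z - 4) - 3*log(z + 4) + 4*atan(z).
Answer: -5*log(z) - 4*log(z - 4) - 3*log(z + 4) + 4*atan(z).


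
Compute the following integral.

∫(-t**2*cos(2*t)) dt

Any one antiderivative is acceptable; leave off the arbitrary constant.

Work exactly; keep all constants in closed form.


Answer: -t**2*sin(2*t)/2 - t*cos(2*t)/2 + sin(2*t)/4.


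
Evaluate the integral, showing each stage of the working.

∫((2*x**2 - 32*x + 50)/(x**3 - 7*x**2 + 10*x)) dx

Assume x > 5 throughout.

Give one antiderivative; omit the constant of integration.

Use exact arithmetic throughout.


Step 1. Decompose ∫((2*x**2 - 32*x + 50)/(x**3 - 7*x**2 + 10*x)) dx by partial fractions, (2*x**2 - 32*x + 50)/(x**3 - 7*x**2 + 10*x) = 1/(x - 2) - 4/(x - 5) + 5/x: now ∫(5/x) dx + ∫(-4/(x - 5)) dx + ∫(1/(x - 2)) dx.
Step 2. Evaluate the standard form [assuming x > 0]: now 5*log(x) + ∫(-4/(x - 5)) dx + ∫(1/(x - 2)) dx.
Step 3. Evaluate the standard form [assuming x > 5]: now 5*log(x) - 4*log(x - 5) + ∫(1/(x - 2)) dx.
Step 4. Evaluate the standard form [assuming x > 2]: now 5*log(x) - 4*log(x - 5) + log(x - 2).
Answer: 5*log(x) - 4*log(x - 5) + log(x - 2).


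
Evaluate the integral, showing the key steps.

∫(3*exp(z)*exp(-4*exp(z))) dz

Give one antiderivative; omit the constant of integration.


Step 1. Substitute u = exp(z), turning ∫(3*exp(z)*exp(-4*exp(z))) dz into ∫(3*exp(-4*u)) du: now ∫(3*exp(-4*u)) du.
Step 2. Evaluate the standard form: now -3*exp(-4*u)/4.
Step 3. Substitute back u = exp(z): now -3*exp(-4*exp(z))/4.
Answer: -3*exp(-4*exp(z))/4.


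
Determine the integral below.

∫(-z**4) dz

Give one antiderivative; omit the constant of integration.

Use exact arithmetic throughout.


Answer: -z**5/5.


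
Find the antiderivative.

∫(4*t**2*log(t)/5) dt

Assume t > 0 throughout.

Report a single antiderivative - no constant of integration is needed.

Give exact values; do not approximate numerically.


Answer: 4*t**3*log(t)/15 - 4*t**3/45.


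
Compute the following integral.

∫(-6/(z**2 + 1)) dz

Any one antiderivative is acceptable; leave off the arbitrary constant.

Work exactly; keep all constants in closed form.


Answer: -6*atan(z).


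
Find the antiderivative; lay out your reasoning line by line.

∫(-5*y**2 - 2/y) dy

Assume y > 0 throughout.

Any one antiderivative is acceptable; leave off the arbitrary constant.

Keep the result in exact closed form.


Step 1. Rewrite: now ∫(-2/y) dy + ∫(-5*y**2) dy.
Step 2. Evaluate the standard form: now -5*y**3/3 + ∫(-2/y) dy.
Step 3. Evaluate the standard form [assuming y > 0]: now -5*y**3/3 - 2*log(y).
Answer: -5*y**3/3 - 2*log(y).


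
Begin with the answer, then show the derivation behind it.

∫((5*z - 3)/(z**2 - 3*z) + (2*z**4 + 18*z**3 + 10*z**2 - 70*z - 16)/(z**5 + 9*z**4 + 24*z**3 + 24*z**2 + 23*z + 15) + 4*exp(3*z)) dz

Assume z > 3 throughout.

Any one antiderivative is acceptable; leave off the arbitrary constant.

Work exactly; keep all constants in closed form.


The answer is 4*exp(3*z)/3 + log(z) + 4*log(z - 3) + 3*log(z + 1) + log(z + 3) - 2*log(z + 5) - 4*atan(z).
Step 1. Rewrite: now ∫((5*z - 3)/(z**2 - 3*z)) dz + ∫((2*z**4 + 18*z**3 + 10*z**2 - 70*z - 16)/(z**5 + 9*z**4 + 24*z**3 + 24*z**2 + 23*z + 15)) dz + ∫(4*exp(3*z)) dz.
Step 2. Evaluate the standard form: now 4*exp(3*z)/3 + ∫((5*z - 3)/(z**2 - 3*z)) dz + ∫((2*z**4 + 18*z**3 + 10*z**2 - 70*z - 16)/(z**5 + 9*z**4 + 24*z**3 + 24*z**2 + 23*z + 15)) dz.
Step 3. Decompose ∫((5*z - 3)/(z**2 - 3*z)) dz by partial fractions, (5*z - 3)/(z**2 - 3*z) = 4/(z - 3) + 1/z: now 4*exp(3*z)/3 + ∫(1/z) dz + ∫((2*z**4 + 18*z**3 + 10*z**2 - 70*z - 16)/(z**5 + 9*z**4 + 24*z**3 + 24*z**2 + 23*z + 15)) dz + ∫(4/(z - 3)) dz.
Step 4. Evaluate the standard form [assuming z > 3]: now 4*exp(3*z)/3 + 4*log(z - 3) + ∫(1/z) dz + ∫((2*z**4 + 18*z**3 + 10*z**2 - 70*z - 16)/(z**5 + 9*z**4 + 24*z**3 + 24*z**2 + 23*z + 15)) dz.
Step 5. Evaluate the standard form [assuming z > 0]: now 4*exp(3*z)/3 + log(z) + 4*log(z - 3) + ∫((2*z**4 + 18*z**3 + 10*z**2 - 70*z - 16)/(z**5 + 9*z**4 + 24*z**3 + 24*z**2 + 23*z + 15)) dz.
Step 6. Decompose ∫((2*z**4 + 18*z**3 + 10*z**2 - 70*z - 16)/(z**5 + 9*z**4 + 24*z**3 + 24*z**2 + 23*z + 15)) dz by partial fractions, (2*z**4 + 18*z**3 + 10*z**2 - 70*z - 16)/(z**5 + 9*z**4 + 24*z**3 + 24*z**2 + 23*z + 15) = -4/(z**2 + 1) - 2/(z + 5) + 1/(z + 3) + 3/(z + 1): now 4*exp(3*z)/3 + log(z) + 4*log(z - 3) + ∫(3/(z + 1)) dz + ∫(1/(z + 3)) dz + ∫(-2/(z + 5)) dz + ∫(-4/(z**2 + 1)) dz.
Step 7. Evaluate the standard form [assuming z > -5]: now 4*exp(3*z)/3 + log(z) + 4*log(z - 3) - 2*log(z + 5) + ∫(3/(z + 1)) dz + ∫(1/(z + 3)) dz + ∫(-4/(z**2 + 1)) dz.
Step 8. Evaluate the standard form [assuming z > -1]: now 4*exp(3*z)/3 + log(z) + 4*log(z - 3) + 3*log(z + 1) - 2*log(z + 5) + ∫(1/(z + 3)) dz + ∫(-4/(z**2 + 1)) dz.
Step 9. Evaluate the standard form [assuming z > -3]: now 4*exp(3*z)/3 + log(z) + 4*log(z - 3) + 3*log(z + 1) + log(z + 3) - 2*log(z + 5) + ∫(-4/(z**2 + 1)) dz.
Step 10. Evaluate the standard form: now 4*exp(3*z)/3 + log(z) + 4*log(z - 3) + 3*log(z + 1) + log(z + 3) - 2*log(z + 5) - 4*atan(z).
Answer: 4*exp(3*z)/3 + log(z) + 4*log(z - 3) + 3*log(z + 1) + log(z + 3) - 2*log(z + 5) - 4*atan(z).


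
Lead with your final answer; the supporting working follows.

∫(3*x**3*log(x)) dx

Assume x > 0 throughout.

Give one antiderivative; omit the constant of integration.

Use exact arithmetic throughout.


The answer is 3*x**4*log(x)/4 - 3*x**4/16.
Step 1. Integrate ∫(3*x**3*log(x)) dx by parts with u = log(x), dv = (3*x**3) dx, so v = 3*x**4/4 [assuming x > 0]: now 3*x**4*log(x)/4 + ∫(-3*x**3/4) dx.
Step 2. Evaluate the standard form: now 3*x**4*log(x)/4 - 3*x**4/16.
Answer: 3*x**4*log(x)/4 - 3*x**4/16.


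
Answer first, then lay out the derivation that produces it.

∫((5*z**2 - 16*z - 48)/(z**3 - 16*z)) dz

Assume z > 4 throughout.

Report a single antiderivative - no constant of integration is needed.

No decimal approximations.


The answer is 3*log(z) - log(z - 4) + 3*log(z + 4).
Step 1. Decompose ∫((5*z**2 - 16*z - 48)/(z**3 - 16*z)) dz by partial fractions, (5*z**2 - 16*z - 48)/(z**3 - 16*z) = 3/(z + 4) - 1/(z - 4) + 3/z: now ∫(3/z) dz + ∫(-1/(z - 4)) dz + ∫(3/(z + 4)) dz.
Step 2. Evaluate the standard form [assuming z > 4]: now -log(z - 4) + ∫(3/z) dz + ∫(3/(z + 4)) dz.
Step 3. Evaluate the standard form [assuming z > -4]: now -log(z - 4) + 3*log(z + 4) + ∫(3/z) dz.
Step 4. Evaluate the standard form [assuming z > 0]: now 3*log(z) - log(z - 4) + 3*log(z + 4).
Answer: 3*log(z) - log(z - 4) + 3*log(z + 4).


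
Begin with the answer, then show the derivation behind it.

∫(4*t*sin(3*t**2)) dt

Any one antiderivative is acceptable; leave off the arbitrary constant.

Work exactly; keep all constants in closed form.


The answer is -2*cos(3*t**2)/3.
Step 1. Substitute u = t**2, turning ∫(4*t*sin(3*t**2)) dt into ∫(2*sin(3*u)) du: now ∫(2*sin(3*u)) du.
Step 2. Evaluate the standard form: now -2*cos(3*u)/3.
Step 3. Substitute back u = t**2: now -2*cos(3*t**2)/3.
Answer: -2*cos(3*t**2)/3.


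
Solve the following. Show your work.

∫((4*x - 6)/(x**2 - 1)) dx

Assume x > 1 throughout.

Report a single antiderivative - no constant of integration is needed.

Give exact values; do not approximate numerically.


Step 1. Decompose ∫((4*x - 6)/(x**2 - 1)) dx by partial fractions, (4*x - 6)/(x**2 - 1) = 5/(x + 1) - 1/(x - 1): now ∫(-1/(x - 1)) dx + ∫(5/(x + 1)) dx.
Step 2. Evaluate the standard form [assuming x > -1]: now 5*log(x + 1) + ∫(-1/(x - 1)) dx.
Step 3. Evaluate the standard form [assuming x > 1]: now -log(x - 1) + 5*log(x + 1).
Answer: -log(x - 1) + 5*log(x + 1).


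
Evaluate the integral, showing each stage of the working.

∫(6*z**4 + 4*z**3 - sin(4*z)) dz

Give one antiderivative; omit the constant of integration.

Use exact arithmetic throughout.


Step 1. Rewrite: now ∫(4*z**3) dz + ∫(6*z**4) dz + ∫(-sin(4*z)) dz.
Step 2. Evaluate the standard form: now cos(4*z)/4 + ∫(4*z**3) dz + ∫(6*z**4) dz.
Step 3. Evaluate the standard form: now z**4 + cos(4*z)/4 + ∫(6*z**4) dz.
Step 4. Evaluate the standard form: now 6*z**5/5 + z**4 + cos(4*z)/4.
Answer: 6*z**5/5 + z**4 + cos(4*z)/4.


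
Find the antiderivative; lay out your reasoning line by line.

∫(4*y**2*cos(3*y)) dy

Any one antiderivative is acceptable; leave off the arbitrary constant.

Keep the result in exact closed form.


Step 1. Integrate ∫(4*y**2*cos(3*y)) dy by parts with u = y**2, dv = (4*cos(3*y)) dy, so v = 4*sin(3*y)/3: now 4*y**2*sin(3*y)/3 + ∫(-8*y*sin(3*y)/3) dy.
Step 2. Integrate ∫(-8*y*sin(3*y)/3) dy by parts with u = y, dv = (-8*sin(3*y)/3) dy, so v = 8*cos(3*y)/9: now 4*y**2*sin(3*y)/3 + 8*y*cos(3*y)/9 + ∫(-8*cos(3*y)/9) dy.
Step 3. Evaluate the standard form: now 4*y**2*sin(3*y)/3 + 8*y*cos(3*y)/9 - 8*sin(3*y)/27.
Answer: 4*y**2*sin(3*y)/3 + 8*y*cos(3*y)/9 - 8*sin(3*y)/27.


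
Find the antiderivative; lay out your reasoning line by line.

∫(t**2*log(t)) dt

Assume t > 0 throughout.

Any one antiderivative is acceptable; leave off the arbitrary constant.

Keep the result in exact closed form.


Step 1. Integrate ∫(t**2*log(t)) dt by parts with u = log(t), dv = (t**2) dt, so v = t**3/3 [assuming t > 0]: now t**3*log(t)/3 + ∫(-t**2/3) dt.
Step 2. Evaluate the standard form: now t**3*log(t)/3 - t**3/9.
Answer: t**3*log(t)/3 - t**3/9.


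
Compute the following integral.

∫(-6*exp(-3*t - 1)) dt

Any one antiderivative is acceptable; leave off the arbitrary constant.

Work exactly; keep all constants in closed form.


Answer: 2*exp(-3*t - 1).


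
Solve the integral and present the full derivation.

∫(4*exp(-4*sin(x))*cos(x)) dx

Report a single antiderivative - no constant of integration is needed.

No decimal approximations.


Step 1. Substitute u = sin(x), turning ∫(4*exp(-4*sin(x))*cos(x)) dx into ∫(4*exp(-4*u)) du: now ∫(4*exp(-4*u)) du.
Step 2. Evaluate the standard form: now -exp(-4*u).
Step 3. Substitute back u = sin(x): now -exp(-4*sin(x)).
Answer: -exp(-4*sin(x)).


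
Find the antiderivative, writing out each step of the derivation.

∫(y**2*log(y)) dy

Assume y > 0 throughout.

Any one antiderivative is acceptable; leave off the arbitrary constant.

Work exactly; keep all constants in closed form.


Step 1. Integrate ∫(y**2*log(y)) dy by parts with u = log(y), dv = (y**2) dy, so v = y**3/3 [assuming y > 0]: now y**3*log(y)/3 + ∫(-y**2/3) dy.
Step 2. Evaluate the standard form: now y**3*log(y)/3 - y**3/9.
Answer: y**3*log(y)/3 - y**3/9.


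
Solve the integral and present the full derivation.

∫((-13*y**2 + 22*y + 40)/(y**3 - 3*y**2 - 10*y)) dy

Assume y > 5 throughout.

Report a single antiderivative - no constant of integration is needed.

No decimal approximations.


Step 1. Decompose ∫((-13*y**2 + 22*y + 40)/(y**3 - 3*y**2 - 10*y)) dy by partial fractions, (-13*y**2 + 22*y + 40)/(y**3 - 3*y**2 - 10*y) = -4/(y + 2) - 5/(y - 5) - 4/y: now ∫(-4/y) dy + ∫(-5/(y - 5)) dy + ∫(-4/(y + 2)) dy.
Step 2. Evaluate the standard form [assuming y > -2]: now -4*log(y + 2) + ∫(-4/y) dy + ∫(-5/(y - 5)) dy.
Step 3. Evaluate the standard form [assuming y > 5]: now -5*log(y - 5) - 4*log(y + 2) + ∫(-4/y) dy.
Step 4. Evaluate the standard form [assuming y > 0]: now -4*log(y) - 5*log(y - 5) - 4*log(y + 2).
Answer: -4*log(y) - 5*log(y - 5) - 4*log(y + 2).


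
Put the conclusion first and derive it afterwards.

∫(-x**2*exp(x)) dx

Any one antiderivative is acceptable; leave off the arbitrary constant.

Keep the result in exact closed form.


The answer is -x**2*exp(x) + 2*x*exp(x) - 2*exp(x).
Step 1. Integrate ∫(-x**2*exp(x)) dx by parts with u = x**2, dv = (-exp(x)) dx, so v = -exp(x): now -x**2*exp(x) + ∫(2*x*exp(x)) dx.
Step 2. Integrate ∫(2*x*exp(x)) dx by parts with u = x, dv = (2*exp(x)) dx, so v = 2*exp(x): now -x**2*exp(x) + 2*x*exp(x) + ∫(-2*exp(x)) dx.
Step 3. Evaluate the standard form: now -x**2*exp(x) + 2*x*exp(x) - 2*exp(x).
Answer: -x**2*exp(x) + 2*x*exp(x) - 2*exp(x).


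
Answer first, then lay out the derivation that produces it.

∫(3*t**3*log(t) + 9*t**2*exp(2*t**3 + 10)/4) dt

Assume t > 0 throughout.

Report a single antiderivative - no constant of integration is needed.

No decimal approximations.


The answer is 3*t**4*log(t)/4 - 3*t**4/16 + 3*exp(2*t**3 + 10)/8.
Step 1. Rewrite: now ∫(9*t**2*exp(2*t**3 + 10)/4) dt + ∫(3*t**3*log(t)) dt.
Step 2. Integrate ∫(3*t**3*log(t)) dt by parts with u = log(t), dv = (3*t**3) dt, so v = 3*t**4/4 [assuming t > 0]: now 3*t**4*log(t)/4 + ∫(-3*t**3/4) dt + ∫(9*t**2*exp(2*t**3 + 10)/4) dt.
Step 3. Evaluate the standard form: now 3*t**4*log(t)/4 - 3*t**4/16 + ∫(9*t**2*exp(2*t**3 + 10)/4) dt.
Step 4. Substitute u = t**3 + 5, turning ∫(9*t**2*exp(2*t**3 + 10)/4) dt into ∫(3*exp(2*u)/4) du: now 3*t**4*log(t)/4 - 3*t**4/16 + ∫(3*exp(2*u)/4) du.
Step 5. Evaluate the standard form: now 3*t**4*log(t)/4 - 3*t**4/16 + 3*exp(2*u)/8.
Step 6. Substitute back u = t**3 + 5: now 3*t**4*log(t)/4 - 3*t**4/16 + 3*exp(2*t**3 + 10)/8.
Answer: 3*t**4*log(t)/4 - 3*t**4/16 + 3*exp(2*t**3 + 10)/8.


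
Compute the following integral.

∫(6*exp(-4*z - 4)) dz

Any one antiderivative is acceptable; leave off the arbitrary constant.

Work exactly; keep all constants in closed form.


Answer: -3*exp(-4*z - 4)/2.


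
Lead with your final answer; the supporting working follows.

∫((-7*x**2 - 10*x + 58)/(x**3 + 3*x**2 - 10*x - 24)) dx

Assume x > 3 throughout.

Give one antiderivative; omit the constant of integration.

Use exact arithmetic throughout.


The answer is -log(x - 3) - 5*log(x + 2) - log(x + 4).
Step 1. Decompose ∫((-7*x**2 - 10*x + 58)/(x**3 + 3*x**2 - 10*x - 24)) dx by partial fractions, (-7*x**2 - 10*x + 58)/(x**3 + 3*x**2 - 10*x - 24) = -1/(x + 4) - 5/(x + 2) - 1/(x - 3): now ∫(-1/(x - 3)) dx + ∫(-5/(x + 2)) dx + ∫(-1/(x + 4)) dx.
Step 2. Evaluate the standard form [assuming x > -4]: now -log(x + 4) + ∫(-1/(x - 3)) dx + ∫(-5/(x + 2)) dx.
Step 3. Evaluate the standard form [assuming x > 3]: now -log(x - 3) - log(x + 4) + ∫(-5/(x + 2)) dx.
Step 4. Evaluate the standard form [assuming x > -2]: now -log(x - 3) - 5*log(x + 2) - log(x + 4).
Answer: -log(x - 3) - 5*log(x + 2) - log(x + 4).


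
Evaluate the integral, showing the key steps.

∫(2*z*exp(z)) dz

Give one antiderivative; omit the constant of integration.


Step 1. Integrate ∫(2*z*exp(z)) dz by parts with u = z, dv = (2*exp(z)) dz, so v = 2*exp(z): now 2*z*exp(z) + ∫(-2*exp(z)) dz.
Step 2. Evaluate the standard form: now 2*z*exp(z) - 2*exp(z).
Answer: 2*z*exp(z) - 2*exp(z).


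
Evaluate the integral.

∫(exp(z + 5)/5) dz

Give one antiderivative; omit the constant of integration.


Answer: exp(z + 5)/5.


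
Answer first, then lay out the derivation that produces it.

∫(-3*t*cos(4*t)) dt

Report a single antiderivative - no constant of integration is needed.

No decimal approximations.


The answer is -3*t*sin(4*t)/4 - 3*cos(4*t)/16.
Step 1. Integrate ∫(-3*t*cos(4*t)) dt by parts with u = t, dv = (-3*cos(4*t)) dt, so v = -3*sin(4*t)/4: now -3*t*sin(4*t)/4 + ∫(3*sin(4*t)/4) dt.
Step 2. Evaluate the standard form: now -3*t*sin(4*t)/4 - 3*cos(4*t)/16.
Answer: -3*t*sin(4*t)/4 - 3*cos(4*t)/16.


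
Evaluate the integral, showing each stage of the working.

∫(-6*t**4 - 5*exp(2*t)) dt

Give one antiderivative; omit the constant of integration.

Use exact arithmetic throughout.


Step 1. Rewrite: now ∫(-6*t**4) dt + ∫(-5*exp(2*t)) dt.
Step 2. Evaluate the standard form: now -6*t**5/5 + ∫(-5*exp(2*t)) dt.
Step 3. Evaluate the standard form: now -6*t**5/5 - 5*exp(2*t)/2.
Answer: -6*t**5/5 - 5*exp(2*t)/2.


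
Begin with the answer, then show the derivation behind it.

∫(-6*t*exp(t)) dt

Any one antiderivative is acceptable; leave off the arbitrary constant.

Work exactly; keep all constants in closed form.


The answer is -6*t*exp(t) + 6*exp(t).
Step 1. Integrate ∫(-6*t*exp(t)) dt by parts with u = t, dv = (-6*exp(t)) dt, so v = -6*exp(t): now -6*t*exp(t) + ∫(6*exp(t)) dt.
Step 2. Evaluate the standard form: now -6*t*exp(t) + 6*exp(t).
Answer: -6*t*exp(t) + 6*exp(t).


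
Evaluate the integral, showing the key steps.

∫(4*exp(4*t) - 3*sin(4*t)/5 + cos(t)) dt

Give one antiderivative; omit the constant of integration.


Step 1. Rewrite: now ∫(4*exp(4*t)) dt + ∫(-3*sin(4*t)/5) dt + ∫(cos(t)) dt.
Step 2. Evaluate the standard form: now exp(4*t) + ∫(-3*sin(4*t)/5) dt + ∫(cos(t)) dt.
Step 3. Evaluate the standard form: now exp(4*t) + 3*cos(4*t)/20 + ∫(cos(t)) dt.
Step 4. Evaluate the standard form: now exp(4*t) + sin(t) + 3*cos(4*t)/20.
Answer: exp(4*t) + sin(t) + 3*cos(4*t)/20.


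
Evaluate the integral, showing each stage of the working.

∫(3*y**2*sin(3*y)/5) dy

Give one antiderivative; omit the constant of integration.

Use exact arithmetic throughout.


Step 1. Integrate ∫(3*y**2*sin(3*y)/5) dy by parts with u = y**2, dv = (3*sin(3*y)/5) dy, so v = -cos(3*y)/5: now -y**2*cos(3*y)/5 + ∫(2*y*cos(3*y)/5) dy.
Step 2. Integrate ∫(2*y*cos(3*y)/5) dy by parts with u = y, dv = (2*cos(3*y)/5) dy, so v = 2*sin(3*y)/15: now -y**2*cos(3*y)/5 + 2*y*sin(3*y)/15 + ∫(-2*sin(3*y)/15) dy.
Step 3. Evaluate the standard form: now -y**2*cos(3*y)/5 + 2*y*sin(3*y)/15 + 2*cos(3*y)/45.
Answer: -y**2*cos(3*y)/5 + 2*y*sin(3*y)/15 + 2*cos(3*y)/45.
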